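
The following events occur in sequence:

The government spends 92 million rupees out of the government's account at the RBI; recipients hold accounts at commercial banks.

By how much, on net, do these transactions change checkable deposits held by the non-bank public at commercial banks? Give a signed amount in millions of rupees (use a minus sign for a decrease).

+92 million

Government spending 92 million rupees: non-bank counterparties' bank balances rise → +92M.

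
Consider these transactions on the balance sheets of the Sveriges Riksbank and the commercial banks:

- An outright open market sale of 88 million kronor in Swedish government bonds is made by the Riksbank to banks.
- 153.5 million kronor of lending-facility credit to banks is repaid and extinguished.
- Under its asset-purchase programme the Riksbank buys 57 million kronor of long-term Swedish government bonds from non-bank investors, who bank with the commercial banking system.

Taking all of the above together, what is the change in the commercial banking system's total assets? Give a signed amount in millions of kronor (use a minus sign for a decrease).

Riksbank balance sheet:
  Assets:      Securities −31M, Loans to banks −153.5M
  Liabilities: Bank reserves −184.5M
Commercial banking system:
  Assets:      Reserves at CB −184.5M, Securities +88M
  Liabilities: Checkable deposits +57M, Borrowings from CB −153.5M
Change in total bank assets = -96.5 million.

-96.5 million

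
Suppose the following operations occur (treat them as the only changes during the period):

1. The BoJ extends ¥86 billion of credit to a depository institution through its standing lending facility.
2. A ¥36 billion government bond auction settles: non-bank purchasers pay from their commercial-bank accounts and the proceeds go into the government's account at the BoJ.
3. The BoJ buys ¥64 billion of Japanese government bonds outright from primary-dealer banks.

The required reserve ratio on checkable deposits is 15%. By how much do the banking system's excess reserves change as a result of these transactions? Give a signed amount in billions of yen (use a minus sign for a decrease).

Discount-window loan ¥86 billion: reserves +¥86B, deposits 0.
Government account inflow ¥36 billion: reserves −¥36B, deposits −¥36B.
OMO purchase (from banks) ¥64 billion: reserves +¥64B, deposits 0.
Totals: Δreserves = +¥114B, Δdeposits = −¥36B.
Δrequired reserves = 15% × −¥36B = −¥5.4B.
Δexcess reserves = Δreserves − Δrequired = +¥114B − (−¥5.4B) = +¥119.4 billion.

+¥119.4 billion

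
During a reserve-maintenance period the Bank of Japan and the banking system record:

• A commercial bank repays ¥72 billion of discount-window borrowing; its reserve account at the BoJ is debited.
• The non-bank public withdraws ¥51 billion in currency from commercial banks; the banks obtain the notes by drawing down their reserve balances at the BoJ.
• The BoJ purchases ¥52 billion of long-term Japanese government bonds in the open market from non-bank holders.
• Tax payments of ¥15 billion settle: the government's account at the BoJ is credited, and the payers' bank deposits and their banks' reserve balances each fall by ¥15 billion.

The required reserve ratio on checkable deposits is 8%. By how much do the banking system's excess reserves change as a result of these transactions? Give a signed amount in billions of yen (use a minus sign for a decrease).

-¥84.88 billion

Discount-window repayment ¥72 billion: reserves −¥72B, deposits 0.
Currency withdrawal ¥51 billion: reserves −¥51B, deposits −¥51B.
Asset purchase (from non-banks) ¥52 billion: reserves +¥52B, deposits +¥52B.
Government account inflow ¥15 billion: reserves −¥15B, deposits −¥15B.
Totals: Δreserves = −¥86B, Δdeposits = −¥14B.
Δrequired reserves = 8% × −¥14B = −¥1.12B.
Δexcess reserves = Δreserves − Δrequired = −¥86B − (−¥1.12B) = -¥84.88 billion.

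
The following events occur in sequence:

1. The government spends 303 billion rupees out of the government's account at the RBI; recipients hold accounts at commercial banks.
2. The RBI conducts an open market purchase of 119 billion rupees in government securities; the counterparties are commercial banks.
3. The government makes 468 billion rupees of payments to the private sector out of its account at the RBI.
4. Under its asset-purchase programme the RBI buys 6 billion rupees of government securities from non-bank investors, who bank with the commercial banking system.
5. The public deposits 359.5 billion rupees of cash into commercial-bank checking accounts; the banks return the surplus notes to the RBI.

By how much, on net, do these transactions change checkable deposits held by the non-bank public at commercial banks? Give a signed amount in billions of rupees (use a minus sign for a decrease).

RBI balance sheet:
  Assets:      Securities +125B
  Liabilities: Bank reserves +1255.5B, Currency in circulation −359.5B, Government deposits −771B
Commercial banking system:
  Assets:      Reserves at CB +1255.5B, Securities −119B
  Liabilities: Checkable deposits +1136.5B
So the change in checkable deposits held by the non-bank public at commercial banks is +1136.5 billion.

+1136.5 billion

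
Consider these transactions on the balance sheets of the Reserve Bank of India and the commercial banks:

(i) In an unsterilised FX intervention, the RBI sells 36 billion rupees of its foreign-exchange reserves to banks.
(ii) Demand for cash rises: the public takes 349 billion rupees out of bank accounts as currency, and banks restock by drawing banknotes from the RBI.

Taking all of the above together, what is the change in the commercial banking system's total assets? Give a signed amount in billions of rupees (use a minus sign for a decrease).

FX sale 36 billion rupees: just an asset swap on bank balance sheets → 0.
Currency withdrawal 349 billion rupees: bank balance sheets shrink → −349B.
Net: 0 − 349 = -349 billion.

-349 billion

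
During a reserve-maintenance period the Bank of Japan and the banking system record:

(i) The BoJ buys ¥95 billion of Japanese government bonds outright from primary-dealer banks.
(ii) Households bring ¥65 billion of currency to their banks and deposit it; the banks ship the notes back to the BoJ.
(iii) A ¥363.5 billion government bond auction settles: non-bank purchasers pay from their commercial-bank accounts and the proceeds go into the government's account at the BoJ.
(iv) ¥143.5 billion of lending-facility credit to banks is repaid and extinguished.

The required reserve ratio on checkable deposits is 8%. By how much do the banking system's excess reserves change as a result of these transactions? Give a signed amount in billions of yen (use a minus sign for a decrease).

OMO purchase (from banks) ¥95 billion: reserves +¥95B, deposits 0.
Currency deposit ¥65 billion: reserves +¥65B, deposits +¥65B.
Government account inflow ¥363.5 billion: reserves −¥363.5B, deposits −¥363.5B.
Discount-window repayment ¥143.5 billion: reserves −¥143.5B, deposits 0.
Totals: Δreserves = −¥347B, Δdeposits = −¥298.5B.
Δrequired reserves = 8% × −¥298.5B = −¥23.88B.
Δexcess reserves = Δreserves − Δrequired = −¥347B − (−¥23.88B) = -¥323.12 billion.

-¥323.12 billion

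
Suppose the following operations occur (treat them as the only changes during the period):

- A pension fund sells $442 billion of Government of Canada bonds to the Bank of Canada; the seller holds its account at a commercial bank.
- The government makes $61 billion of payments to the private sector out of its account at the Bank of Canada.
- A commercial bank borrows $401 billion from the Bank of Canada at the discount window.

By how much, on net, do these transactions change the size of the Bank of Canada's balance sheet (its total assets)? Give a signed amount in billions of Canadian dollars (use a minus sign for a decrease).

Asset purchase (from non-banks) $442 billion: a Bank of Canada asset is acquired → +$442B.
Government spending $61 billion: only the composition of liabilities changes → 0.
Discount-window loan $401 billion: a Bank of Canada asset is acquired → +$401B.
Net: 442 + 0 + 401 = +$843 billion.

+$843 billion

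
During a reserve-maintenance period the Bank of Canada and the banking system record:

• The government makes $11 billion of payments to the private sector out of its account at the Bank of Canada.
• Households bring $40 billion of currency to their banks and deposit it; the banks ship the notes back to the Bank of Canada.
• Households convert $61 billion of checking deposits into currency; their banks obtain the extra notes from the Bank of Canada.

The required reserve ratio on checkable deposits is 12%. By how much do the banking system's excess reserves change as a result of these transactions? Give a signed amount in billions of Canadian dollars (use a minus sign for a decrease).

Government spending $11 billion: reserves +$11B, deposits +$11B.
Currency deposit $40 billion: reserves +$40B, deposits +$40B.
Currency withdrawal $61 billion: reserves −$61B, deposits −$61B.
Totals: Δreserves = −$10B, Δdeposits = −$10B.
Δrequired reserves = 12% × −$10B = −$1.2B.
Δexcess reserves = Δreserves − Δrequired = −$10B − (−$1.2B) = -$8.8 billion.

-$8.8 billion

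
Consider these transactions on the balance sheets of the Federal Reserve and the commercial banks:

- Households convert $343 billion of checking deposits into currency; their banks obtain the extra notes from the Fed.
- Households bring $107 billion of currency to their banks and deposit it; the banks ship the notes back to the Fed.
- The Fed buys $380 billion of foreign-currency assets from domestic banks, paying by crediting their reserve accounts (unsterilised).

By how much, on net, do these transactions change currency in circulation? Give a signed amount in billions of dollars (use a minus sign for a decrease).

+$236 billion

Currency withdrawal $343 billion: notes leave the central bank → +$343B.
Currency deposit $107 billion: notes return to the central bank → −$107B.
FX purchase $380 billion: no currency enters or leaves circulation → 0.
Net: 343 − 107 + 0 = +$236 billion.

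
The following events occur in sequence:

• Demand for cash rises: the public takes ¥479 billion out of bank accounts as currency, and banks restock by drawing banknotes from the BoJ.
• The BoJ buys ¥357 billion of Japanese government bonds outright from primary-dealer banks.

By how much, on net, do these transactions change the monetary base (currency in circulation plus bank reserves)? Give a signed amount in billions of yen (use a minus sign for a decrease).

Currency withdrawal ¥479 billion: just a shift between currency and reserves — both are base money → 0.
OMO purchase (from banks) ¥357 billion: BoJ balance sheet expands → +¥357B.
Net: 0 + 357 = +¥357 billion.

+¥357 billion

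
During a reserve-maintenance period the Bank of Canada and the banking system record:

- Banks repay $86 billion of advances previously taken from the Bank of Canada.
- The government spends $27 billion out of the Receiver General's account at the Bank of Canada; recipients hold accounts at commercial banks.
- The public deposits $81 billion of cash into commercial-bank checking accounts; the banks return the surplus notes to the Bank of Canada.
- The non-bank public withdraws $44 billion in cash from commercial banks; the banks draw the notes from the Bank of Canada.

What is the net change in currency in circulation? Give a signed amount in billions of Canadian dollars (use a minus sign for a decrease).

-$37 billion

Bank of Canada balance sheet:
  Assets:      Loans to banks −$86B
  Liabilities: Bank reserves −$22B, Currency in circulation −$37B, Government deposits −$27B
Commercial banking system:
  Assets:      Reserves at CB −$22B
  Liabilities: Checkable deposits +$64B, Borrowings from CB −$86B
So the change in currency in circulation is -$37 billion.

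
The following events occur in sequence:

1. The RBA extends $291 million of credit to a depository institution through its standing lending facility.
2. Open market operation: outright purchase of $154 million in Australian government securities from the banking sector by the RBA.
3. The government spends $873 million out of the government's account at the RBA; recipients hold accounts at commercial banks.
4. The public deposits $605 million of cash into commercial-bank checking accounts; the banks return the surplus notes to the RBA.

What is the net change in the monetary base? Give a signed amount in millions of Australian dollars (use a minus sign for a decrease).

Discount-window loan $291 million: RBA balance sheet expands → +$291M.
OMO purchase (from banks) $154 million: RBA balance sheet expands → +$154M.
Government spending $873 million: a non-base liability converts back to reserves → +$873M.
Currency deposit $605 million: just a shift between currency and reserves — both are base money → 0.
Net: 291 + 154 + 873 + 0 = +$1318 million.

+$1318 million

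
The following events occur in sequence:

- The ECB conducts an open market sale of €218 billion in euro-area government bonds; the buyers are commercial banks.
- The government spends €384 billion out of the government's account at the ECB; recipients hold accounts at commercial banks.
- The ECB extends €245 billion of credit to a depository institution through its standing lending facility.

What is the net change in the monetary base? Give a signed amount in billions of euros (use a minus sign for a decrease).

+€411 billion

OMO sale (to banks) €218 billion: ECB balance sheet contracts → −€218B.
Government spending €384 billion: a non-base liability converts back to reserves → +€384B.
Discount-window loan €245 billion: ECB balance sheet expands → +€245B.
Net: −218 + 384 + 245 = +€411 billion.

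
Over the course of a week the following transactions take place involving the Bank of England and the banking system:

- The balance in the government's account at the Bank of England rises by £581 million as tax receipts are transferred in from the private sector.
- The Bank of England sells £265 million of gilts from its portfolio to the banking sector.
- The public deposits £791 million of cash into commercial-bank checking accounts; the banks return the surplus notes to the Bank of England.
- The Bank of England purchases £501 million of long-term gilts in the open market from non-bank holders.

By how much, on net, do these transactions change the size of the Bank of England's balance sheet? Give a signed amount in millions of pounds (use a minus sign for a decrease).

Government account inflow £581 million: only the composition of liabilities changes → 0.
OMO sale (to banks) £265 million: a Bank of England asset is shed → −£265M.
Currency deposit £791 million: only the composition of liabilities changes → 0.
Asset purchase (from non-banks) £501 million: a Bank of England asset is acquired → +£501M.
Net: 0 − 265 + 0 + 501 = +£236 million.

+£236 million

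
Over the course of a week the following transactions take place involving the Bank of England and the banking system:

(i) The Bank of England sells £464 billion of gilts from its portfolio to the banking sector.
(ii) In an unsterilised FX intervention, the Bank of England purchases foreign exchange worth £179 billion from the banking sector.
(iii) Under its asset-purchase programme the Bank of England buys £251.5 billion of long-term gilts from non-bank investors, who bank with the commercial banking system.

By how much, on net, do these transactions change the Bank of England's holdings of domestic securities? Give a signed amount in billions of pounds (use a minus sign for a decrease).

-£212.5 billion

Bank of England balance sheet:
  Assets:      Securities −£212.5B, Foreign assets +£179B
  Liabilities: Bank reserves −£33.5B
So the change in the Bank of England's holdings of domestic securities is -£212.5 billion.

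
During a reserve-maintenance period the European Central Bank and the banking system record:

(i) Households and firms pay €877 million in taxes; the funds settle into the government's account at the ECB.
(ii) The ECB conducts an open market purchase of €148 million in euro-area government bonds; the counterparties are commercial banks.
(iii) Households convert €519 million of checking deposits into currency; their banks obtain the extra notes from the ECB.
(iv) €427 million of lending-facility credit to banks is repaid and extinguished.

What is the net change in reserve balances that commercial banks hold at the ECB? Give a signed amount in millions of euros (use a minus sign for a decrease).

-€1675 million

ECB balance sheet:
  Assets:      Securities +€148M, Loans to banks −€427M
  Liabilities: Bank reserves −€1675M, Currency in circulation +€519M, Government deposits +€877M
So the change in reserve balances that commercial banks hold at the ECB is -€1675 million.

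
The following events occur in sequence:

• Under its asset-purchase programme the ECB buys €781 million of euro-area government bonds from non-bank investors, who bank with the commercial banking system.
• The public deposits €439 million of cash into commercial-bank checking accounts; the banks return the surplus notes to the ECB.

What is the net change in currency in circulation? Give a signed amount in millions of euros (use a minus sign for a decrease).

ECB balance sheet:
  Assets:      Securities +€781M
  Liabilities: Bank reserves +€1220M, Currency in circulation −€439M
Commercial banking system:
  Assets:      Reserves at CB +€1220M
  Liabilities: Checkable deposits +€1220M
So the change in currency in circulation is -€439 million.

-€439 million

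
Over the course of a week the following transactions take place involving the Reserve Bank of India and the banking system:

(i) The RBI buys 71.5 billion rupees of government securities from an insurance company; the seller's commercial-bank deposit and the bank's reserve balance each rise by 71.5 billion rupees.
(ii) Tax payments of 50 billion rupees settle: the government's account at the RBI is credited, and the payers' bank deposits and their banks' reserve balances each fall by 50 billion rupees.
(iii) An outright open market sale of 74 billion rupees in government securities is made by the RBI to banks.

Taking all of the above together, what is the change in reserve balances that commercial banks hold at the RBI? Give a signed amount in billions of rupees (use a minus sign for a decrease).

-52.5 billion

RBI balance sheet:
  Assets:      Securities −2.5B
  Liabilities: Bank reserves −52.5B, Government deposits +50B
Commercial banking system:
  Assets:      Reserves at CB −52.5B, Securities +74B
  Liabilities: Checkable deposits +21.5B
So the change in reserve balances that commercial banks hold at the RBI is -52.5 billion.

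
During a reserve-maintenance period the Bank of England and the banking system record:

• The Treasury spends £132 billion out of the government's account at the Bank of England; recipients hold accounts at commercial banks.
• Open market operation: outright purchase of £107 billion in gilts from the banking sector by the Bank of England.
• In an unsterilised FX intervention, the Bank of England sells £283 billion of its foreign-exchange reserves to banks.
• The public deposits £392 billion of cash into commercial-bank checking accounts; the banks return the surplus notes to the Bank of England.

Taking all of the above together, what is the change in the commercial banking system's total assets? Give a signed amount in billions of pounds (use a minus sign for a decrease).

+£524 billion

Government spending £132 billion: bank balance sheets expand → +£132B.
OMO purchase (from banks) £107 billion: just an asset swap on bank balance sheets → 0.
FX sale £283 billion: just an asset swap on bank balance sheets → 0.
Currency deposit £392 billion: bank balance sheets expand → +£392B.
Net: 132 + 0 + 0 + 392 = +£524 billion.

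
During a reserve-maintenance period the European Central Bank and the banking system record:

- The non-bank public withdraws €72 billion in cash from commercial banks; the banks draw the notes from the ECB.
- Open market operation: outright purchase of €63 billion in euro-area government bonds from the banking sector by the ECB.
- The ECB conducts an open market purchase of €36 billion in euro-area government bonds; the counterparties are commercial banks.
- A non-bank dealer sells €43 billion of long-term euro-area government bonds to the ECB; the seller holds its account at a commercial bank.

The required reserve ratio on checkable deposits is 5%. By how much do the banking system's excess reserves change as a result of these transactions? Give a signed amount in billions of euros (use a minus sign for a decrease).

+€71.45 billion

Currency withdrawal €72 billion: reserves −€72B, deposits −€72B.
OMO purchase (from banks) €63 billion: reserves +€63B, deposits 0.
OMO purchase (from banks) €36 billion: reserves +€36B, deposits 0.
Asset purchase (from non-banks) €43 billion: reserves +€43B, deposits +€43B.
Totals: Δreserves = +€70B, Δdeposits = −€29B.
Δrequired reserves = 5% × −€29B = −€1.45B.
Δexcess reserves = Δreserves − Δrequired = +€70B − (−€1.45B) = +€71.45 billion.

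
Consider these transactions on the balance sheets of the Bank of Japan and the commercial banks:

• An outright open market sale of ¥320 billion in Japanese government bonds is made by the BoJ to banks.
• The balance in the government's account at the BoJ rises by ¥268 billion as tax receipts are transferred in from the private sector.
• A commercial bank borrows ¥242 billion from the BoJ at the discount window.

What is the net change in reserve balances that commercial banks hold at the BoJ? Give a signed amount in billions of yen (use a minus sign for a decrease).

BoJ balance sheet:
  Assets:      Securities −¥320B, Loans to banks +¥242B
  Liabilities: Bank reserves −¥346B, Government deposits +¥268B
Commercial banking system:
  Assets:      Reserves at CB −¥346B, Securities +¥320B
  Liabilities: Checkable deposits −¥268B, Borrowings from CB +¥242B
So the change in reserve balances that commercial banks hold at the BoJ is -¥346 billion.

-¥346 billion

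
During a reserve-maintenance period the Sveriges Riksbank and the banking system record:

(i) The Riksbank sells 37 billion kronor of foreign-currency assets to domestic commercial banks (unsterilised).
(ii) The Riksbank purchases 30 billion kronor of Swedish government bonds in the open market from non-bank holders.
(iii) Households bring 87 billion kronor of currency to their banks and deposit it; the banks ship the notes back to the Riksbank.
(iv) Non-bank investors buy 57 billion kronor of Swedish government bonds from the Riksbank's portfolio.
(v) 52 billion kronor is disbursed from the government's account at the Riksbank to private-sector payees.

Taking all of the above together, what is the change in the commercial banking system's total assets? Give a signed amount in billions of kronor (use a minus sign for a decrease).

+112 billion

Riksbank balance sheet:
  Assets:      Securities −27B, Foreign assets −37B
  Liabilities: Bank reserves +75B, Currency in circulation −87B, Government deposits −52B
Commercial banking system:
  Assets:      Reserves at CB +75B, Foreign assets +37B
  Liabilities: Checkable deposits +112B
Change in total bank assets = +112 billion.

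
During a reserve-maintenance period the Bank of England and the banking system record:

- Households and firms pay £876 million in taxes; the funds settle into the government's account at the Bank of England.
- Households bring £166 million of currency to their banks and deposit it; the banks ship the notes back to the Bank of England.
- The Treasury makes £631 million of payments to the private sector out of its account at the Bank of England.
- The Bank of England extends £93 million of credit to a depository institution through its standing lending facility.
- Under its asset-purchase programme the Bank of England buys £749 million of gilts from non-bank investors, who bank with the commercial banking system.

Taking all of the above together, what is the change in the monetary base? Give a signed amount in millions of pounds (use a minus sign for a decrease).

+£597 million

Bank of England balance sheet:
  Assets:      Securities +£749M, Loans to banks +£93M
  Liabilities: Bank reserves +£763M, Currency in circulation −£166M, Government deposits +£245M
Commercial banking system:
  Assets:      Reserves at CB +£763M
  Liabilities: Checkable deposits +£670M, Borrowings from CB +£93M
Monetary base = currency + reserves: −£166M + (+£763M) = +£597 million.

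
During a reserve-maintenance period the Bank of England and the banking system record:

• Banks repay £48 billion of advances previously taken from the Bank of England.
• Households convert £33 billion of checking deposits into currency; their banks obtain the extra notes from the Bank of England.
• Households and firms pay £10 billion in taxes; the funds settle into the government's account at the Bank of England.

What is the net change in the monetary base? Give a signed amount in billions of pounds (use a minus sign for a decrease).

Bank of England balance sheet:
  Assets:      Loans to banks −£48B
  Liabilities: Bank reserves −£91B, Currency in circulation +£33B, Government deposits +£10B
Monetary base = currency + reserves: +£33B + (−£91B) = -£58 billion.

-£58 billion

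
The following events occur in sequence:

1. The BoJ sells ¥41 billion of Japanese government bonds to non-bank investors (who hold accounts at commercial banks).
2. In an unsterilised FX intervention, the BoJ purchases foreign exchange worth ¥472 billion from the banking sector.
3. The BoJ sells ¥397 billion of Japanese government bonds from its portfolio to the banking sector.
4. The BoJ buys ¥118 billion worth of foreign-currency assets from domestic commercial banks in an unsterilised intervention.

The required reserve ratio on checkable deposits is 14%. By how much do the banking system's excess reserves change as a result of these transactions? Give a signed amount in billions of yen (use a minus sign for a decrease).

Asset sale (to non-banks) ¥41 billion: reserves −¥41B, deposits −¥41B.
FX purchase ¥472 billion: reserves +¥472B, deposits 0.
OMO sale (to banks) ¥397 billion: reserves −¥397B, deposits 0.
FX purchase ¥118 billion: reserves +¥118B, deposits 0.
Totals: Δreserves = +¥152B, Δdeposits = −¥41B.
Δrequired reserves = 14% × −¥41B = −¥5.74B.
Δexcess reserves = Δreserves − Δrequired = +¥152B − (−¥5.74B) = +¥157.74 billion.

+¥157.74 billion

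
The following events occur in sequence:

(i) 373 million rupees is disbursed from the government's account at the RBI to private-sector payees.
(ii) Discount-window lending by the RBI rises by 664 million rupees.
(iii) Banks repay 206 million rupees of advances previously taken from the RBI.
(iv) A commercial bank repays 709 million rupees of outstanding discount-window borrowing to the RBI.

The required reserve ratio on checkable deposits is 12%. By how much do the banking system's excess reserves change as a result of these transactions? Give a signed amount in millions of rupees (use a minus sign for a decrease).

Government spending 373 million rupees: reserves +373M, deposits +373M.
Discount-window loan 664 million rupees: reserves +664M, deposits 0.
Discount-window repayment 206 million rupees: reserves −206M, deposits 0.
Discount-window repayment 709 million rupees: reserves −709M, deposits 0.
Totals: Δreserves = +122M, Δdeposits = +373M.
Δrequired reserves = 12% × +373M = +44.76M.
Δexcess reserves = Δreserves − Δrequired = +122M − (+44.76M) = +77.24 million.

+77.24 million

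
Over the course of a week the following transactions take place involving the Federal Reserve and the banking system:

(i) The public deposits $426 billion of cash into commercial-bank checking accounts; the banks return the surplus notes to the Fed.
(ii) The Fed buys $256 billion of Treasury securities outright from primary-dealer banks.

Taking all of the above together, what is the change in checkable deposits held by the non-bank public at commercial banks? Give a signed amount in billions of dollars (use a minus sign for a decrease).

+$426 billion

Currency deposit $426 billion: non-bank counterparties' bank balances rise → +$426B.
OMO purchase (from banks) $256 billion: the counterparty is a bank, so public deposits are unchanged → 0.
Net: 426 + 0 = +$426 billion.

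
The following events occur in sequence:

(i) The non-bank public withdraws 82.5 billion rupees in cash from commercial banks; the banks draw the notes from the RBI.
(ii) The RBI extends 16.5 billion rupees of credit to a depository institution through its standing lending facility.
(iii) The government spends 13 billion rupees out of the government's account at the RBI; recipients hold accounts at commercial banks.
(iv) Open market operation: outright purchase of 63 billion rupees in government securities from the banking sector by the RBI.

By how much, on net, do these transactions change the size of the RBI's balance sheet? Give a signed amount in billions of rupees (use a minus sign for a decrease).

+79.5 billion

Currency withdrawal 82.5 billion rupees: only the composition of liabilities changes → 0.
Discount-window loan 16.5 billion rupees: an RBI asset is acquired → +16.5B.
Government spending 13 billion rupees: only the composition of liabilities changes → 0.
OMO purchase (from banks) 63 billion rupees: an RBI asset is acquired → +63B.
Net: 0 + 16.5 + 0 + 63 = +79.5 billion.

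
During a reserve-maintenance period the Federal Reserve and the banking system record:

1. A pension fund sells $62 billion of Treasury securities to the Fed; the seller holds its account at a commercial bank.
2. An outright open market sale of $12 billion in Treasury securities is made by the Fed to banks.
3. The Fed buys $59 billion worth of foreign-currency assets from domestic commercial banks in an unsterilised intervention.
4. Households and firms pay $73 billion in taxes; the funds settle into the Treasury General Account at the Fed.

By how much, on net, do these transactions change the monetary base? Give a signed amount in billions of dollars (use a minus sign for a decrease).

+$36 billion

Fed balance sheet:
  Assets:      Securities +$50B, Foreign assets +$59B
  Liabilities: Bank reserves +$36B, Government deposits +$73B
Commercial banking system:
  Assets:      Reserves at CB +$36B, Securities +$12B, Foreign assets −$59B
  Liabilities: Checkable deposits −$11B
Monetary base = currency + reserves: 0 + (+$36B) = +$36 billion.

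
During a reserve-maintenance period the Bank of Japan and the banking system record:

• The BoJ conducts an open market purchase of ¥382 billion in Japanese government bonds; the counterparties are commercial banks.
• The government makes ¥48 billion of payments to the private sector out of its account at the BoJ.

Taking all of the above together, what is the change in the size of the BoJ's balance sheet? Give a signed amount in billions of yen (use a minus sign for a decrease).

OMO purchase (from banks) ¥382 billion: a BoJ asset is acquired → +¥382B.
Government spending ¥48 billion: only the composition of liabilities changes → 0.
Net: 382 + 0 = +¥382 billion.

+¥382 billion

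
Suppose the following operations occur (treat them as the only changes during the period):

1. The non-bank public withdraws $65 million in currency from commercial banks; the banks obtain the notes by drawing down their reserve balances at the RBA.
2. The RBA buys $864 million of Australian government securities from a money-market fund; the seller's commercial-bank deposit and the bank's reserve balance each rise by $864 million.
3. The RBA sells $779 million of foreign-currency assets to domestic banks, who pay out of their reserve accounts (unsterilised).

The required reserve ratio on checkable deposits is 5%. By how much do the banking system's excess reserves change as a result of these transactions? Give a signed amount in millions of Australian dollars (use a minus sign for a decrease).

-$19.95 million

Currency withdrawal $65 million: reserves −$65M, deposits −$65M.
Asset purchase (from non-banks) $864 million: reserves +$864M, deposits +$864M.
FX sale $779 million: reserves −$779M, deposits 0.
Totals: Δreserves = +$20M, Δdeposits = +$799M.
Δrequired reserves = 5% × +$799M = +$39.95M.
Δexcess reserves = Δreserves − Δrequired = +$20M − (+$39.95M) = -$19.95 million.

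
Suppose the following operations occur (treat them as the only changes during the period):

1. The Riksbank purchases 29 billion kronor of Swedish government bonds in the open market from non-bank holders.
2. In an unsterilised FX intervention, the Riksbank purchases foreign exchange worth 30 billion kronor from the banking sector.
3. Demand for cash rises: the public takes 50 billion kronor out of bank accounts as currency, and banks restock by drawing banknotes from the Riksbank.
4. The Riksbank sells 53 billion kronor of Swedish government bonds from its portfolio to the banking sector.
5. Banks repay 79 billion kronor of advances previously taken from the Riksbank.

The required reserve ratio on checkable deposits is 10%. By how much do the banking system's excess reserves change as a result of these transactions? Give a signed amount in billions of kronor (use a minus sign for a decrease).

Asset purchase (from non-banks) 29 billion kronor: reserves +29B, deposits +29B.
FX purchase 30 billion kronor: reserves +30B, deposits 0.
Currency withdrawal 50 billion kronor: reserves −50B, deposits −50B.
OMO sale (to banks) 53 billion kronor: reserves −53B, deposits 0.
Discount-window repayment 79 billion kronor: reserves −79B, deposits 0.
Totals: Δreserves = −123B, Δdeposits = −21B.
Δrequired reserves = 10% × −21B = −2.1B.
Δexcess reserves = Δreserves − Δrequired = −123B − (−2.1B) = -120.9 billion.

-120.9 billion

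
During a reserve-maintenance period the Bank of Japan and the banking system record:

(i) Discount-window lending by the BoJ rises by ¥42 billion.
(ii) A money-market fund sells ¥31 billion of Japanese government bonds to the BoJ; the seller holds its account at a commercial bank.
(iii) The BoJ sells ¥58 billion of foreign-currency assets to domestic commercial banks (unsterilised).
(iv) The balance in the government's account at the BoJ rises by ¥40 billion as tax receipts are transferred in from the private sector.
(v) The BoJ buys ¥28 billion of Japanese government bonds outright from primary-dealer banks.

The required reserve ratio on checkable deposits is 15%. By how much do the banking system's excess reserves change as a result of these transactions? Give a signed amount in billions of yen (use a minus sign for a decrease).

Discount-window loan ¥42 billion: reserves +¥42B, deposits 0.
Asset purchase (from non-banks) ¥31 billion: reserves +¥31B, deposits +¥31B.
FX sale ¥58 billion: reserves −¥58B, deposits 0.
Government account inflow ¥40 billion: reserves −¥40B, deposits −¥40B.
OMO purchase (from banks) ¥28 billion: reserves +¥28B, deposits 0.
Totals: Δreserves = +¥3B, Δdeposits = −¥9B.
Δrequired reserves = 15% × −¥9B = −¥1.35B.
Δexcess reserves = Δreserves − Δrequired = +¥3B − (−¥1.35B) = +¥4.35 billion.

+¥4.35 billion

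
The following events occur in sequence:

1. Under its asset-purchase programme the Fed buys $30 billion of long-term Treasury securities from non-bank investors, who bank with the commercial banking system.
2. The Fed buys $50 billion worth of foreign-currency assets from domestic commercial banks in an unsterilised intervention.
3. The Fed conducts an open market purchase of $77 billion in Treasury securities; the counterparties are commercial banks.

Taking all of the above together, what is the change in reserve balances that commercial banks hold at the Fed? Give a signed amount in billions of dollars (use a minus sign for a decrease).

Fed balance sheet:
  Assets:      Securities +$107B, Foreign assets +$50B
  Liabilities: Bank reserves +$157B
So the change in reserve balances that commercial banks hold at the Fed is +$157 billion.

+$157 billion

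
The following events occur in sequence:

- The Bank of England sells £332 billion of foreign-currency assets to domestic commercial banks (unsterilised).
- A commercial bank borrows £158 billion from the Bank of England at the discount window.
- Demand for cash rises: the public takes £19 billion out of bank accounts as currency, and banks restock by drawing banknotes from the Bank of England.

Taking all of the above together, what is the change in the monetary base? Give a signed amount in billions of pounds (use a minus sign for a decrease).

FX sale £332 billion: Bank of England balance sheet contracts → −£332B.
Discount-window loan £158 billion: Bank of England balance sheet expands → +£158B.
Currency withdrawal £19 billion: just a shift between currency and reserves — both are base money → 0.
Net: −332 + 158 + 0 = -£174 billion.

-£174 billion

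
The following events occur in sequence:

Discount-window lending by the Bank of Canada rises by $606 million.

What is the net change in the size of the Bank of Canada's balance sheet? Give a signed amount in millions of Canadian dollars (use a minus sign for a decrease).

Bank of Canada balance sheet:
  Assets:      Loans to banks +$606M
  Liabilities: Bank reserves +$606M
Commercial banking system:
  Assets:      Reserves at CB +$606M
  Liabilities: Borrowings from CB +$606M
Change in total Bank of Canada assets = +$606 million.

+$606 million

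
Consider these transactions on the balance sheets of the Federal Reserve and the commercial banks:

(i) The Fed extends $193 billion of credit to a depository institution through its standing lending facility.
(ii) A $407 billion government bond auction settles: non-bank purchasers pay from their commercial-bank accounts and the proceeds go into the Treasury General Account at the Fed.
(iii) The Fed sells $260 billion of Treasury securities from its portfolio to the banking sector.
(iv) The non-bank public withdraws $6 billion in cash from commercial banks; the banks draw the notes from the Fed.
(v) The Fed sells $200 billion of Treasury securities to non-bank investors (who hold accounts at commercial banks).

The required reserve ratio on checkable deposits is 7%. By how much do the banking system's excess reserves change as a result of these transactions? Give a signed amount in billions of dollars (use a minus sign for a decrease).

Discount-window loan $193 billion: reserves +$193B, deposits 0.
Government account inflow $407 billion: reserves −$407B, deposits −$407B.
OMO sale (to banks) $260 billion: reserves −$260B, deposits 0.
Currency withdrawal $6 billion: reserves −$6B, deposits −$6B.
Asset sale (to non-banks) $200 billion: reserves −$200B, deposits −$200B.
Totals: Δreserves = −$680B, Δdeposits = −$613B.
Δrequired reserves = 7% × −$613B = −$42.91B.
Δexcess reserves = Δreserves − Δrequired = −$680B − (−$42.91B) = -$637.09 billion.

-$637.09 billion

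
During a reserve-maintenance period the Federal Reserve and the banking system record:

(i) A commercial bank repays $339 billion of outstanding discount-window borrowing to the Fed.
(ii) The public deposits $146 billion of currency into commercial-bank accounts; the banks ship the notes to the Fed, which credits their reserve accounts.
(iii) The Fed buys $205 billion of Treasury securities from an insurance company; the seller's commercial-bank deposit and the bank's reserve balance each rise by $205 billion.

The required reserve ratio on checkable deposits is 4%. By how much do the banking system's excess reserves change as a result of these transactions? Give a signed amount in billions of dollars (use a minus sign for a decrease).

Discount-window repayment $339 billion: reserves −$339B, deposits 0.
Currency deposit $146 billion: reserves +$146B, deposits +$146B.
Asset purchase (from non-banks) $205 billion: reserves +$205B, deposits +$205B.
Totals: Δreserves = +$12B, Δdeposits = +$351B.
Δrequired reserves = 4% × +$351B = +$14.04B.
Δexcess reserves = Δreserves − Δrequired = +$12B − (+$14.04B) = -$2.04 billion.

-$2.04 billion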